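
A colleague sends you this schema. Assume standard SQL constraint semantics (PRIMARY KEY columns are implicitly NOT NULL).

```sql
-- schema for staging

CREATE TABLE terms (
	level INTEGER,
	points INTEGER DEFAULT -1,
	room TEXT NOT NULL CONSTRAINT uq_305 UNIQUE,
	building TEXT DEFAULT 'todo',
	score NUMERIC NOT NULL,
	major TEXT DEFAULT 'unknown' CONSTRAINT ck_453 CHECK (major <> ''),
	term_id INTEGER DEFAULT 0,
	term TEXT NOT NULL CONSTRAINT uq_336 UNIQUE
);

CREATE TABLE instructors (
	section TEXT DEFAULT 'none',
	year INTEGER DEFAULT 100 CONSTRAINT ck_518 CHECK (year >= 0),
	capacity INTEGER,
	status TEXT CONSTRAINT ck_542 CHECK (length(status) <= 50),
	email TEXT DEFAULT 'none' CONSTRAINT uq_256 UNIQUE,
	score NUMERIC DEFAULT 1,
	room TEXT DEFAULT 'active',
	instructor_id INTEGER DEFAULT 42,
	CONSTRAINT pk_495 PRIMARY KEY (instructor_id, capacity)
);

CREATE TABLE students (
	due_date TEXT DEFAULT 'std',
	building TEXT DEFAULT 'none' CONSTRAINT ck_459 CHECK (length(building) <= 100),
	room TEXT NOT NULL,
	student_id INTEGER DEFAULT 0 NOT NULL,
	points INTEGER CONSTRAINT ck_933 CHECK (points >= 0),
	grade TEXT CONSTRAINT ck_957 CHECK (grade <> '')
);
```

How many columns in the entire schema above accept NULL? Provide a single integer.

terms: 5 nullable (level, points, building, major, term_id — PK none and explicit NOT NULL columns excluded).
instructors: 6 nullable (section, year, status, email, score, room — PK (instructor_id, capacity) and explicit NOT NULL columns excluded).
students: 4 nullable (due_date, building, points, grade — PK none and explicit NOT NULL columns excluded).
Total: 5 + 6 + 4 = 15.

15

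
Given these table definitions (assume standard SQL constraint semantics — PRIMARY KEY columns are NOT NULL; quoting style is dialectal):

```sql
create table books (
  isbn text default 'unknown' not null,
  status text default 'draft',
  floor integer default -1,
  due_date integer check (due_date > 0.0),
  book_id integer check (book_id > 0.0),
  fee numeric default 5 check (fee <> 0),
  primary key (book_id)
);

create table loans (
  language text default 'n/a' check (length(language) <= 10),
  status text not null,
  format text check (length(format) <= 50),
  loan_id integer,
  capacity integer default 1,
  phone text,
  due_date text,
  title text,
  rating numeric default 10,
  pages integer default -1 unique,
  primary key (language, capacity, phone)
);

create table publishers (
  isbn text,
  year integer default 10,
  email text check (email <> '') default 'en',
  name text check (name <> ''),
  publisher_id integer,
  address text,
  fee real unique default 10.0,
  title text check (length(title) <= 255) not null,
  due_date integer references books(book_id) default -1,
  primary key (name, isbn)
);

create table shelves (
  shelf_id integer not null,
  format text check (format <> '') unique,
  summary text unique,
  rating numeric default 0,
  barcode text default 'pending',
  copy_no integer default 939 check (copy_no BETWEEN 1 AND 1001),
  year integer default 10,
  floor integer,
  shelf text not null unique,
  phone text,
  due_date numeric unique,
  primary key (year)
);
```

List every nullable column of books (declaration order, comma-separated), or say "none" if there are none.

- isbn: declared NOT NULL → not nullable.
- status: DEFAULT only fills an omitted column; an explicit NULL is still allowed → nullable.
- floor: DEFAULT only fills an omitted column; an explicit NULL is still allowed → nullable.
- due_date: CHECK does not forbid NULL (a CHECK constraint passes when its expression is NULL) → nullable.
- book_id: part of the PRIMARY KEY, which implies NOT NULL → not nullable.
- fee: CHECK does not forbid NULL (a CHECK constraint passes when its expression is NULL) → nullable.

status, floor, due_date, fee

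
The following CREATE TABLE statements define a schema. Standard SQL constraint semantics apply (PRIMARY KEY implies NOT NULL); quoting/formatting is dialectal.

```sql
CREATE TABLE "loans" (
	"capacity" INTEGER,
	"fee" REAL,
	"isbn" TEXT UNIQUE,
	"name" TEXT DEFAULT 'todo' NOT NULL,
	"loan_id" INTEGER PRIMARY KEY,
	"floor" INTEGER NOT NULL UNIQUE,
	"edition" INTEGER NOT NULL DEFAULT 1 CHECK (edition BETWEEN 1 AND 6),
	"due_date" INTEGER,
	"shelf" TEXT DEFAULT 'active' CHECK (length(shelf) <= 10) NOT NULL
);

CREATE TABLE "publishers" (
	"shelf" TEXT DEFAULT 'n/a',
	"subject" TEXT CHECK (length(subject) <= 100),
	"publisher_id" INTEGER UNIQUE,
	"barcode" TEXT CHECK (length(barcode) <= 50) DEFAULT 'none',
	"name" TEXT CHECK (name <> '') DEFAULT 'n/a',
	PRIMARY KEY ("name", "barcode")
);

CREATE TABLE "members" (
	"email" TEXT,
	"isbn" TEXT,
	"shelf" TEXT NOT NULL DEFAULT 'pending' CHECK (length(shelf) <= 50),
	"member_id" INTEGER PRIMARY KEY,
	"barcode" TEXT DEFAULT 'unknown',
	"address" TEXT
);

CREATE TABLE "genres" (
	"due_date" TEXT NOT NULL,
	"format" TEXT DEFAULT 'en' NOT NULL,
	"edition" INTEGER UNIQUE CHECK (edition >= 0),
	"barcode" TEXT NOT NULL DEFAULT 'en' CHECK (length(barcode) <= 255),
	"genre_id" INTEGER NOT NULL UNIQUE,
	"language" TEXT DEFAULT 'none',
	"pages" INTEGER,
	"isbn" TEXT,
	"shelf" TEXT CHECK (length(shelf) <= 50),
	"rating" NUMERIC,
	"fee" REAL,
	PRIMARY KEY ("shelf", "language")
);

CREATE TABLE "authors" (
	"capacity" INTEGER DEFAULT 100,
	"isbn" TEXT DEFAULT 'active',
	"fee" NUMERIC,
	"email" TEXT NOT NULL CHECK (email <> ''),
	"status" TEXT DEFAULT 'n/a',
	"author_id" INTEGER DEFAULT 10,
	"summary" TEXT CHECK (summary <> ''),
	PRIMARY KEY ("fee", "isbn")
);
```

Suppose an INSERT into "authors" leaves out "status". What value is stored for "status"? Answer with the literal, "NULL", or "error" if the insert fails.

'n/a'

status has an explicit DEFAULT 'n/a'.
When the column is omitted from an INSERT, that default is used.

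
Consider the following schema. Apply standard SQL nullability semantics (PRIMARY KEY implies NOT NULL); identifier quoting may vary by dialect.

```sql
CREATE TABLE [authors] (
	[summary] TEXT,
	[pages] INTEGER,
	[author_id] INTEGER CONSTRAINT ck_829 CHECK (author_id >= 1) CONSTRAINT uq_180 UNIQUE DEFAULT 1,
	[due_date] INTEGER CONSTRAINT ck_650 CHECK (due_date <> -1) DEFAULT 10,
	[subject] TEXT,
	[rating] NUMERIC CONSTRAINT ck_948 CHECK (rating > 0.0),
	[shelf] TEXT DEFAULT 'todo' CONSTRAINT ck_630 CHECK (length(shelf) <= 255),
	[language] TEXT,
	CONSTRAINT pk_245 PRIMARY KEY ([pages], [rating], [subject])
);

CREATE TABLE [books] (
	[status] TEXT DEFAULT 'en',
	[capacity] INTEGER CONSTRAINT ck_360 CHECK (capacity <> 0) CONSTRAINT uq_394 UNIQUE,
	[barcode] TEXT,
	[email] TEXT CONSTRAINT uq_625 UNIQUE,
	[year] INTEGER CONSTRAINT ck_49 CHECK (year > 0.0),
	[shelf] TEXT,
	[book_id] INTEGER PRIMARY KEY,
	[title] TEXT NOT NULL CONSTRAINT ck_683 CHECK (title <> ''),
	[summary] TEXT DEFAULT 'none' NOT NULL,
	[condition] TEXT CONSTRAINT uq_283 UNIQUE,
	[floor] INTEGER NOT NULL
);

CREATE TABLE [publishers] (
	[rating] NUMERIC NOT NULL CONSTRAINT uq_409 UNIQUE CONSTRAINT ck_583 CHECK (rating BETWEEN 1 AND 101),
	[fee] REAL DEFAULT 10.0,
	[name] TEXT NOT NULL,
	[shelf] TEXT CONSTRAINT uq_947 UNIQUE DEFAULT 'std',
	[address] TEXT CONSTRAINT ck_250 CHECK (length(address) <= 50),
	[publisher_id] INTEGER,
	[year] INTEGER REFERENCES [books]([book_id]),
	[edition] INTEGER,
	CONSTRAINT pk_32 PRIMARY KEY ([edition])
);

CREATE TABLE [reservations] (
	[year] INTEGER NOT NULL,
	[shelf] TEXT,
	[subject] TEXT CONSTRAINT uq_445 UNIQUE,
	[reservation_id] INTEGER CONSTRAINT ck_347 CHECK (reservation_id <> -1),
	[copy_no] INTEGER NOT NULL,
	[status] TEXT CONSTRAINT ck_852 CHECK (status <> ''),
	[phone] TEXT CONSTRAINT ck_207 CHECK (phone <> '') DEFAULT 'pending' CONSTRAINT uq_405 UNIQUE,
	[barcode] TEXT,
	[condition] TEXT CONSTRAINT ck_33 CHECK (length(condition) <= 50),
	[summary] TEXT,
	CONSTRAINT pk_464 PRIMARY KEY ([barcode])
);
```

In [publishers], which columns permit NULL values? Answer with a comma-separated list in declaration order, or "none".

fee, shelf, address, publisher_id, year

- rating: declared NOT NULL → not nullable.
- fee: DEFAULT only fills an omitted column; an explicit NULL is still allowed → nullable.
- name: declared NOT NULL → not nullable.
- shelf: UNIQUE does not imply NOT NULL → nullable.
- address: CHECK does not forbid NULL (a CHECK constraint passes when its expression is NULL) → nullable.
- publisher_id: no NOT NULL constraint applies → nullable.
- year: a foreign key column may be NULL unless separately constrained → nullable.
- edition: part of the PRIMARY KEY, which implies NOT NULL → not nullable.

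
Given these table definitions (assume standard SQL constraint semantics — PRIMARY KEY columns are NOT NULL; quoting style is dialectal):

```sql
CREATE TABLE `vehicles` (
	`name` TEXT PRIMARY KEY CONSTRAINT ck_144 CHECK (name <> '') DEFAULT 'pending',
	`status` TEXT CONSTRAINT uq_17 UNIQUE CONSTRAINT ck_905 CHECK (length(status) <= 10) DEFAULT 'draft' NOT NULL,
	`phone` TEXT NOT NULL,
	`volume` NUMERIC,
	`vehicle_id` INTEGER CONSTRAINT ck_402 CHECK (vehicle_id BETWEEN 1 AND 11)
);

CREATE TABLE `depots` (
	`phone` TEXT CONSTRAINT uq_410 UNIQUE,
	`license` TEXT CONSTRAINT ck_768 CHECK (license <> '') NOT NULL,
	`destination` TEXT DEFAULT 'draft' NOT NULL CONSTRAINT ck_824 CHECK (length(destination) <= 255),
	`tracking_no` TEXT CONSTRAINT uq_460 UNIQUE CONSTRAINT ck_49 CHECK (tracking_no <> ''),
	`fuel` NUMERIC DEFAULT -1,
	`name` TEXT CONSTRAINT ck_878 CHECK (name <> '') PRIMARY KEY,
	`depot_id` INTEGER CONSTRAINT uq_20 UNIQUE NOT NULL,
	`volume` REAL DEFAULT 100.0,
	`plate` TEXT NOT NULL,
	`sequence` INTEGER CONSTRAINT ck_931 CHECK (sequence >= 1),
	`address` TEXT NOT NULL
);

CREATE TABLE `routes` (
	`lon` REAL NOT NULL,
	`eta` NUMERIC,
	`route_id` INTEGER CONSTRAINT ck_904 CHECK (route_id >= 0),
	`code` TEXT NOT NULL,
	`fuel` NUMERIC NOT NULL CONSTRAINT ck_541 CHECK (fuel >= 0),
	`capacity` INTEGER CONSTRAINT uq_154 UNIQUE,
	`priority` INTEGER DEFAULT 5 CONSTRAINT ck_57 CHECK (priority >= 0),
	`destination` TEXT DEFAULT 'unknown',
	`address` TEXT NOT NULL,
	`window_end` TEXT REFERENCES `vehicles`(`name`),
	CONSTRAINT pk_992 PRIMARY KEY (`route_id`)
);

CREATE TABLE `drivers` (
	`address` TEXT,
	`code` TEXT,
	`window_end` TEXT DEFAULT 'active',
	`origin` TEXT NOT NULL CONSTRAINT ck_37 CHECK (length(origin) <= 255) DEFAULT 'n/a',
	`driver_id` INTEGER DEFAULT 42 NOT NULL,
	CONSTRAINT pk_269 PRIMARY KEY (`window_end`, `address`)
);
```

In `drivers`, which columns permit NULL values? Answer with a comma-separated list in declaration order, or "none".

- address: part of the PRIMARY KEY, which implies NOT NULL → not nullable.
- code: no NOT NULL constraint applies → nullable.
- window_end: part of the PRIMARY KEY, which implies NOT NULL → not nullable.
- origin: declared NOT NULL → not nullable.
- driver_id: declared NOT NULL → not nullable.

code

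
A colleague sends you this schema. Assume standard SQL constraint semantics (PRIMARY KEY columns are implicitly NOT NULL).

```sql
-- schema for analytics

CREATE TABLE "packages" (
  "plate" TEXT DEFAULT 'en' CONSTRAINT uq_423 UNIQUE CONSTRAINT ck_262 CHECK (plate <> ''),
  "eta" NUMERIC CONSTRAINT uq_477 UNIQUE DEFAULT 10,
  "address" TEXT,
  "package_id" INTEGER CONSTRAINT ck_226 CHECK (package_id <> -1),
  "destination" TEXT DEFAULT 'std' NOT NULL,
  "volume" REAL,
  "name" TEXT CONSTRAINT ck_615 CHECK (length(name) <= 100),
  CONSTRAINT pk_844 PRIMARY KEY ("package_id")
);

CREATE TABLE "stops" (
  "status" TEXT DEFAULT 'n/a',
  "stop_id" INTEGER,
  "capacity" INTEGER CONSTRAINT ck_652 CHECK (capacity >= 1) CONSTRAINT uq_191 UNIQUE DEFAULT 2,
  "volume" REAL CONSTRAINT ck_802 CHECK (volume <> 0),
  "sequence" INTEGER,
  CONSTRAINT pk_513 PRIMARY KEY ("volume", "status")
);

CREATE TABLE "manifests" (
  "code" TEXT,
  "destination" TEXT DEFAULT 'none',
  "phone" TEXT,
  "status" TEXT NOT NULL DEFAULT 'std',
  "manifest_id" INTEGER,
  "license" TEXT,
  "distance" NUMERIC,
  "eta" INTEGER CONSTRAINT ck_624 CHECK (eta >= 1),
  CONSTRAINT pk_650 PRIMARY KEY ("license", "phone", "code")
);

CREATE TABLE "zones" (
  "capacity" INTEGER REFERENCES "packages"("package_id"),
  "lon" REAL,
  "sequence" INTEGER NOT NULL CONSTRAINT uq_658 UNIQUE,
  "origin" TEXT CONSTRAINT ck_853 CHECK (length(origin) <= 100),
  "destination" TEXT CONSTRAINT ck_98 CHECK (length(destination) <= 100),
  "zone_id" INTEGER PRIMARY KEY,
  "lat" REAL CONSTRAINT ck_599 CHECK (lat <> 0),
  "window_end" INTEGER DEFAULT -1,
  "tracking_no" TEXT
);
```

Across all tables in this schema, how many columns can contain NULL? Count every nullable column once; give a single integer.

19

packages: 5 nullable (plate, eta, address, volume, name — PK (package_id) and explicit NOT NULL columns excluded).
stops: 3 nullable (stop_id, capacity, sequence — PK (volume, status) and explicit NOT NULL columns excluded).
manifests: 4 nullable (destination, manifest_id, distance, eta — PK (license, phone, code) and explicit NOT NULL columns excluded).
zones: 7 nullable (capacity, lon, origin, destination, lat, window_end, tracking_no — PK (zone_id) and explicit NOT NULL columns excluded).
Total: 5 + 3 + 4 + 7 = 19.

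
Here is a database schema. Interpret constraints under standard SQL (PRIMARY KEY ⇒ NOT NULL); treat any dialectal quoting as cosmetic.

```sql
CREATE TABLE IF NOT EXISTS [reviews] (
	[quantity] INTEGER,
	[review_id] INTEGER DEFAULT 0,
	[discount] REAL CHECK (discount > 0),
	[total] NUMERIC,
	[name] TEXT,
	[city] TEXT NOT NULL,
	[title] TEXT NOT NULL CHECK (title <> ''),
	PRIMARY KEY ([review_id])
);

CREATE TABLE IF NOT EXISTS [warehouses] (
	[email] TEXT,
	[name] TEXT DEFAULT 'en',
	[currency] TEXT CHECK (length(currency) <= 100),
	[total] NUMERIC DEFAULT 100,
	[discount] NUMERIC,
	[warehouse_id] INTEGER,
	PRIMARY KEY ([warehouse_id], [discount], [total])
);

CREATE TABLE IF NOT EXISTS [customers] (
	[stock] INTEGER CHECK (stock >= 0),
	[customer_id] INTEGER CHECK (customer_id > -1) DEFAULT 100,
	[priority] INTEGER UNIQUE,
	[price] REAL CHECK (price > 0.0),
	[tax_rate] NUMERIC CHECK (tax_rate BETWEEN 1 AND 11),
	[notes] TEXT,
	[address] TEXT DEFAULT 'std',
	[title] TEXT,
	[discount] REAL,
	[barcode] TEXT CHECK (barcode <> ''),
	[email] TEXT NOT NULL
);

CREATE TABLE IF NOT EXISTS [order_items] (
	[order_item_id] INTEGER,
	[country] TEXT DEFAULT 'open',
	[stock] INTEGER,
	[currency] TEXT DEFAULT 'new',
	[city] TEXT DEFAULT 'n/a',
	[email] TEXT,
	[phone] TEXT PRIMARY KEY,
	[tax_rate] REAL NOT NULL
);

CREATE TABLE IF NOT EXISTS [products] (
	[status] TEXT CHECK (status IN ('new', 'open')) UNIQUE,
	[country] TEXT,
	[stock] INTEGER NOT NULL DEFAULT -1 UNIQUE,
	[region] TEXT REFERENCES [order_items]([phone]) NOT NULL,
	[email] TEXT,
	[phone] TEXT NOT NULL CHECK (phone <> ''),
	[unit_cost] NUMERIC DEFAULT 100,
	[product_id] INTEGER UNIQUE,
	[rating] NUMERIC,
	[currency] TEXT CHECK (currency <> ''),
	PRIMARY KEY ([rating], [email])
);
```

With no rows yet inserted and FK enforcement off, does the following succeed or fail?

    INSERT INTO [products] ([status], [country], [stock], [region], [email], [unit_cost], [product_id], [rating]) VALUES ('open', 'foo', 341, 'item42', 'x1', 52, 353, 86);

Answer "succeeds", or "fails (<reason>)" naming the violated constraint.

fails (NOT NULL on phone)

phone is omitted from the column list and has no DEFAULT, so it would receive NULL.
But phone is declared NOT NULL.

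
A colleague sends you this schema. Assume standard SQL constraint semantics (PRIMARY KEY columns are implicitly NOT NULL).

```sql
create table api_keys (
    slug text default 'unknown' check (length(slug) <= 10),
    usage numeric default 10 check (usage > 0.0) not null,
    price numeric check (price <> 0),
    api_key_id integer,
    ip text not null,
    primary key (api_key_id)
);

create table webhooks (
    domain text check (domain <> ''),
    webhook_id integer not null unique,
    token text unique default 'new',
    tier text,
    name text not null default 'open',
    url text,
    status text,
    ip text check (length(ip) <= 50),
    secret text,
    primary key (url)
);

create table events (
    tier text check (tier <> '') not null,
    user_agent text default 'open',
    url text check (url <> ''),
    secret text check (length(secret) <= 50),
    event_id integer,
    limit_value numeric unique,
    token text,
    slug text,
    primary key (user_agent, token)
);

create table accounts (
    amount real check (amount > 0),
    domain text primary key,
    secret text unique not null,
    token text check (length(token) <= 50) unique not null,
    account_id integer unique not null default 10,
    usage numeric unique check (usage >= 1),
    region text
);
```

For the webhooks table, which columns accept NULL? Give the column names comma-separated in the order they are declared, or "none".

domain, token, tier, status, ip, secret

- domain: CHECK does not forbid NULL (a CHECK constraint passes when its expression is NULL) → nullable.
- webhook_id: declared NOT NULL → not nullable.
- token: UNIQUE does not imply NOT NULL → nullable.
- tier: no NOT NULL constraint applies → nullable.
- name: declared NOT NULL → not nullable.
- url: part of the PRIMARY KEY, which implies NOT NULL → not nullable.
- status: no NOT NULL constraint applies → nullable.
- ip: CHECK does not forbid NULL (a CHECK constraint passes when its expression is NULL) → nullable.
- secret: no NOT NULL constraint applies → nullable.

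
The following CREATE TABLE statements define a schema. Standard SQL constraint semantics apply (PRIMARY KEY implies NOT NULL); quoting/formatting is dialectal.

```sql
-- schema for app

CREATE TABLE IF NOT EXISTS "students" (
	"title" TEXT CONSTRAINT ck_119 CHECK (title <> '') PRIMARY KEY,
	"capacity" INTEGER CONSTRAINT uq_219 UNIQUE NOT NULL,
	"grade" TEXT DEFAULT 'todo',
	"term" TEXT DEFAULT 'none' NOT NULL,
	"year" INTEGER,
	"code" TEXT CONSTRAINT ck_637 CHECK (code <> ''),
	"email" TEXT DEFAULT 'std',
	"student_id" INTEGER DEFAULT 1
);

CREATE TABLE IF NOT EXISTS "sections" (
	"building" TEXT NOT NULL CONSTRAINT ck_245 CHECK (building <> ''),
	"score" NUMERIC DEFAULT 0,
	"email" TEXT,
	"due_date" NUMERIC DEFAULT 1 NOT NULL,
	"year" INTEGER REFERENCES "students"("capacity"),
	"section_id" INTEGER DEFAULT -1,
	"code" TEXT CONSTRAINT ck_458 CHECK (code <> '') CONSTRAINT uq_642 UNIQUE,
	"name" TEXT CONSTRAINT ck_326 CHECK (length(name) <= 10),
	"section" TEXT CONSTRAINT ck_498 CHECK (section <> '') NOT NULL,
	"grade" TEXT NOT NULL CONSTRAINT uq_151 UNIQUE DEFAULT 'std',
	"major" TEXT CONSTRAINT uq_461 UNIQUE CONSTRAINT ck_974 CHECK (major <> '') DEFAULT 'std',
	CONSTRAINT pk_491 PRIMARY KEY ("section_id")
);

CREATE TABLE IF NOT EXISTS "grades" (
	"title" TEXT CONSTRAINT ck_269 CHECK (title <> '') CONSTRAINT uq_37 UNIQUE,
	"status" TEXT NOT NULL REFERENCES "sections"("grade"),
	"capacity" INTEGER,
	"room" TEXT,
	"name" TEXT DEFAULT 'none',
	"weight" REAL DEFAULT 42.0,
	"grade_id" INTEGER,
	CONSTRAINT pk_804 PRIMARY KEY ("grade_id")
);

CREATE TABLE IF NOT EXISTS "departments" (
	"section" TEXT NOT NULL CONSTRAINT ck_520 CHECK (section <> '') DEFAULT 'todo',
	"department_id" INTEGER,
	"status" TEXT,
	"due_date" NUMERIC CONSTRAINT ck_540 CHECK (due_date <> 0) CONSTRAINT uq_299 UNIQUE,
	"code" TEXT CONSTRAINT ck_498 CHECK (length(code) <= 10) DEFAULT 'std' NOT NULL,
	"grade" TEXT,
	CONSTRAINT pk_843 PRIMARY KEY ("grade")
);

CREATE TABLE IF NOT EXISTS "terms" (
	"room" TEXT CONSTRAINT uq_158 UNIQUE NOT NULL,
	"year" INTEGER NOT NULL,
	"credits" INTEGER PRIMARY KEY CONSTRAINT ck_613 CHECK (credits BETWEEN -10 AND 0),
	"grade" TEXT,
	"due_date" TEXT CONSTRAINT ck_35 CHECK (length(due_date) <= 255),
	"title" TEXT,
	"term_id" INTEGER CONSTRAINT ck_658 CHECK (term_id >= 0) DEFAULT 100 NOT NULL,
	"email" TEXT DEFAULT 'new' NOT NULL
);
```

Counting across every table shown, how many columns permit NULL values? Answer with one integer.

students: 5 nullable (grade, year, code, email, student_id — PK (title) and explicit NOT NULL columns excluded).
sections: 6 nullable (score, email, year, code, name, major — PK (section_id) and explicit NOT NULL columns excluded).
grades: 5 nullable (title, capacity, room, name, weight — PK (grade_id) and explicit NOT NULL columns excluded).
departments: 3 nullable (department_id, status, due_date — PK (grade) and explicit NOT NULL columns excluded).
terms: 3 nullable (grade, due_date, title — PK (credits) and explicit NOT NULL columns excluded).
Total: 5 + 6 + 5 + 3 + 3 = 22.

22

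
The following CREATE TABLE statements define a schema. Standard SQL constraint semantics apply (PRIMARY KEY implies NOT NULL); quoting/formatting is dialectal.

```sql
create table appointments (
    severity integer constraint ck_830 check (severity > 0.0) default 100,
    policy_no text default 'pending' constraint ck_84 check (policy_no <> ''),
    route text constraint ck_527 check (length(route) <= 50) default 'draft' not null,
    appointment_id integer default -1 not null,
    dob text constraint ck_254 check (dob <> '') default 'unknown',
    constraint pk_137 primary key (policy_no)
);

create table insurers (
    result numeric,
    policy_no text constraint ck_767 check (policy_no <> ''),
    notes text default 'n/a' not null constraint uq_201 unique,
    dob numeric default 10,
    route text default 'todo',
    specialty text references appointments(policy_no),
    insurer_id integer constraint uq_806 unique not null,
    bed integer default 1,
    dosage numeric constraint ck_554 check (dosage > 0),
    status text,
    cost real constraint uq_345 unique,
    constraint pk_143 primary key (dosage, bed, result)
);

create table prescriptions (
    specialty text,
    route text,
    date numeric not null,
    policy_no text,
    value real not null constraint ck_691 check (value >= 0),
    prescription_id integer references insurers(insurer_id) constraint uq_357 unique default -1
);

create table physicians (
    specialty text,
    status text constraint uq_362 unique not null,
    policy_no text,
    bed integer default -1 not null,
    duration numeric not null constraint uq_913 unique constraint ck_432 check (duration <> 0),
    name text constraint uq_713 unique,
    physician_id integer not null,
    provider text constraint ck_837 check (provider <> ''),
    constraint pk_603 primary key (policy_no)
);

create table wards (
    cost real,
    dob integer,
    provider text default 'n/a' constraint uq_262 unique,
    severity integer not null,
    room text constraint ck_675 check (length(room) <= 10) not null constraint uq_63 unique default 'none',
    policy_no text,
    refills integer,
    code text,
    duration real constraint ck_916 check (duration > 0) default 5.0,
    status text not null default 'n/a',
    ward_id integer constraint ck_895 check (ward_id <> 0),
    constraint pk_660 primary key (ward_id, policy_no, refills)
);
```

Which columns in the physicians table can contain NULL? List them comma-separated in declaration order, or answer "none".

specialty, name, provider

- specialty: no NOT NULL constraint applies → nullable.
- status: declared NOT NULL → not nullable.
- policy_no: part of the PRIMARY KEY, which implies NOT NULL → not nullable.
- bed: declared NOT NULL → not nullable.
- duration: declared NOT NULL → not nullable.
- name: UNIQUE does not imply NOT NULL → nullable.
- physician_id: declared NOT NULL → not nullable.
- provider: CHECK does not forbid NULL (a CHECK constraint passes when its expression is NULL) → nullable.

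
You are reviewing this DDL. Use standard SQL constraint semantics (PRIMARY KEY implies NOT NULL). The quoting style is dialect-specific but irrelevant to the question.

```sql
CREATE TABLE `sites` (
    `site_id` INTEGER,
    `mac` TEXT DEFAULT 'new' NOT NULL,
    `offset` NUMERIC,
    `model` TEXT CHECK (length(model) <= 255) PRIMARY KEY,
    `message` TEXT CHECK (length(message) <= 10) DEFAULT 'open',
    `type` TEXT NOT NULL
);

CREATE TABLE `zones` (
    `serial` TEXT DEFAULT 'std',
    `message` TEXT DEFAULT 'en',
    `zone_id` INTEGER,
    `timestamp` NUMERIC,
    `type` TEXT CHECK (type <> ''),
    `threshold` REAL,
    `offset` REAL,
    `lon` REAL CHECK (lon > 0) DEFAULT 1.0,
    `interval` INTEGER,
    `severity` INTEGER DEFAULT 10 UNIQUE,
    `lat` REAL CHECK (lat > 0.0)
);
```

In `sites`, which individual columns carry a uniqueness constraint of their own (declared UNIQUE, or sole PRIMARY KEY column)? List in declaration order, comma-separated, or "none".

- site_id: no UNIQUE or single-column PK constraint.
- mac: no UNIQUE or single-column PK constraint.
- offset: no UNIQUE or single-column PK constraint.
- model: single-column PRIMARY KEY → unique.
- message: no UNIQUE or single-column PK constraint.
- type: no UNIQUE or single-column PK constraint.

model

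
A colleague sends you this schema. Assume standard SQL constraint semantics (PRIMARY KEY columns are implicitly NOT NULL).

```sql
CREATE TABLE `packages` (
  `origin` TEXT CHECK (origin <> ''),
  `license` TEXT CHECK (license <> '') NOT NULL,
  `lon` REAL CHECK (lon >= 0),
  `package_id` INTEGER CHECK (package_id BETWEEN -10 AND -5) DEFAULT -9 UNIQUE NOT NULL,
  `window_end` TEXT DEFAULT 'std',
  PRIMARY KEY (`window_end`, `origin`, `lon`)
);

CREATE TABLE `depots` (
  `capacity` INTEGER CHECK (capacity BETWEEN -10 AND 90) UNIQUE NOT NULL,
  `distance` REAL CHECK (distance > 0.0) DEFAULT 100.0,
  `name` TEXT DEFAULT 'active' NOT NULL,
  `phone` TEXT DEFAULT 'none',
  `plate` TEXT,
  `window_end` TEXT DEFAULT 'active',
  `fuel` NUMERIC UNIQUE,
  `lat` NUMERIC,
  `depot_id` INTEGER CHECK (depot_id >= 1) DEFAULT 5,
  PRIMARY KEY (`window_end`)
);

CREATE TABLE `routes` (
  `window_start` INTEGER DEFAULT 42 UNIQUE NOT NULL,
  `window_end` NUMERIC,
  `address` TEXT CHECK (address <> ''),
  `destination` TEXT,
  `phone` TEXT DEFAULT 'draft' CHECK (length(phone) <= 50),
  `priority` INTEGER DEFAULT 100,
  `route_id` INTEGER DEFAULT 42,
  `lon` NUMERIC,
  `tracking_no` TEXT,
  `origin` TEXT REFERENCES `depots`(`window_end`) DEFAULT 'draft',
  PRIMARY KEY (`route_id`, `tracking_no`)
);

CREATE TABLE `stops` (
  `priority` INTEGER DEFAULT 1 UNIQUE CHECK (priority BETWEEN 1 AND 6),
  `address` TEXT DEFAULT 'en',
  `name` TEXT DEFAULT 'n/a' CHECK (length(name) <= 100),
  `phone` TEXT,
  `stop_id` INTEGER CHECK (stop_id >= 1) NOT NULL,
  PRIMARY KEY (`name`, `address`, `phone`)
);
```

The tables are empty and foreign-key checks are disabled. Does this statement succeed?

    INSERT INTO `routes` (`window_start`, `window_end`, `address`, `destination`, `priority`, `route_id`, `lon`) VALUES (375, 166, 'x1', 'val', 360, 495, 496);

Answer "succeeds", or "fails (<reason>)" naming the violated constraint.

fails (NOT NULL on tracking_no)

tracking_no is omitted from the column list and has no DEFAULT, so it would receive NULL.
But tracking_no is part of the PRIMARY KEY (implied NOT NULL).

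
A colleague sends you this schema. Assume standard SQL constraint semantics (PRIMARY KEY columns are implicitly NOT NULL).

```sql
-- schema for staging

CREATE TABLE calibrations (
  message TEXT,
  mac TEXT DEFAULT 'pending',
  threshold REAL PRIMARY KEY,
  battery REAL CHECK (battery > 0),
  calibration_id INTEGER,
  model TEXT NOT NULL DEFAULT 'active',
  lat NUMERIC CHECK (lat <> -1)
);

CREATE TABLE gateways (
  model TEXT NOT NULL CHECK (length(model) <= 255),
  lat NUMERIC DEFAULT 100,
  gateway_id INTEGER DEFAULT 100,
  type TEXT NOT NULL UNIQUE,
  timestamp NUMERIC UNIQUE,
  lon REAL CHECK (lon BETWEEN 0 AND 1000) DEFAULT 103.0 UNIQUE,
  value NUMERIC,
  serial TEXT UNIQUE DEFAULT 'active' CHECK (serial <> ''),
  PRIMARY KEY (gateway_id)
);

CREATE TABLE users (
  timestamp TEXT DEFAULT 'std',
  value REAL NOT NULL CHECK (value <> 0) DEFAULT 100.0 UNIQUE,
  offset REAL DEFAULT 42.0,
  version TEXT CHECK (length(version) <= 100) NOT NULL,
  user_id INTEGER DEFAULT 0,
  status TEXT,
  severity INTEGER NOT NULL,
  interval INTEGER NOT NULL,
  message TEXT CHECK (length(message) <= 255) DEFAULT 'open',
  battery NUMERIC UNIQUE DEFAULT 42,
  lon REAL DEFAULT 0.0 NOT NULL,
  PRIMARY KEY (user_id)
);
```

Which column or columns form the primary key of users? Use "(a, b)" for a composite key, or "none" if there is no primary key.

user_id is declared PRIMARY KEY as a table-level PRIMARY KEY clause.

user_id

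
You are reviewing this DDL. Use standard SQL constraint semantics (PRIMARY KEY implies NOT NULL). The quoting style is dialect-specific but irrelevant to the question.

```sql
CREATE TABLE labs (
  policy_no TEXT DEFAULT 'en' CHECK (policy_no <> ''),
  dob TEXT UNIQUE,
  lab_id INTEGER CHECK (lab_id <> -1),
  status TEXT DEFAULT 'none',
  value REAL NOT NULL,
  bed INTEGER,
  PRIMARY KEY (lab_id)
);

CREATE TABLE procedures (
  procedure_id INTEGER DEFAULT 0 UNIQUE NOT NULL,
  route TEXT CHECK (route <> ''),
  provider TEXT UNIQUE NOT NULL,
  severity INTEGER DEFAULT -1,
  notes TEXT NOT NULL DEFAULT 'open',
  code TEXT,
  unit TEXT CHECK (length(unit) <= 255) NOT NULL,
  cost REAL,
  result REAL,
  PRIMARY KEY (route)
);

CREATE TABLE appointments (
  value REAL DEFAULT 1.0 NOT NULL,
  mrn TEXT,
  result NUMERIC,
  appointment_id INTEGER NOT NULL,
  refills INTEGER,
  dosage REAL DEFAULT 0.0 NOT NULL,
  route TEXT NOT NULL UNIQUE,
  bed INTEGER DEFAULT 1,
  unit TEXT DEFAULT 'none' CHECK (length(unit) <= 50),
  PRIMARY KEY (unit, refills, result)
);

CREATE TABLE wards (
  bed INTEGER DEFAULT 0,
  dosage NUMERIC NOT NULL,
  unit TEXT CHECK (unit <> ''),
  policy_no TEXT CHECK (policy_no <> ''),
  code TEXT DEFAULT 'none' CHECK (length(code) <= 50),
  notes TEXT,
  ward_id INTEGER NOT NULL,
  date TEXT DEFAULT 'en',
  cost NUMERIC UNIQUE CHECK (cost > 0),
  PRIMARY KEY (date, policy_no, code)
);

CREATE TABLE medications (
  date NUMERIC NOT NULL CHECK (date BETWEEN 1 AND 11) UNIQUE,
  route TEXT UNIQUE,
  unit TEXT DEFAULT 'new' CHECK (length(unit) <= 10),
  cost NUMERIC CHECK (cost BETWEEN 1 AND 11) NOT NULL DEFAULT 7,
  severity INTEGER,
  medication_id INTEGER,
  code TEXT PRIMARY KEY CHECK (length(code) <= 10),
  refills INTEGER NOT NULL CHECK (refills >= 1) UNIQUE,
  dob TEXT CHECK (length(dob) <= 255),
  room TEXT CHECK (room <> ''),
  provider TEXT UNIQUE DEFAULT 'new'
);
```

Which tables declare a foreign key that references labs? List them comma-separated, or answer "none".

No REFERENCES clause anywhere in the schema names labs.

none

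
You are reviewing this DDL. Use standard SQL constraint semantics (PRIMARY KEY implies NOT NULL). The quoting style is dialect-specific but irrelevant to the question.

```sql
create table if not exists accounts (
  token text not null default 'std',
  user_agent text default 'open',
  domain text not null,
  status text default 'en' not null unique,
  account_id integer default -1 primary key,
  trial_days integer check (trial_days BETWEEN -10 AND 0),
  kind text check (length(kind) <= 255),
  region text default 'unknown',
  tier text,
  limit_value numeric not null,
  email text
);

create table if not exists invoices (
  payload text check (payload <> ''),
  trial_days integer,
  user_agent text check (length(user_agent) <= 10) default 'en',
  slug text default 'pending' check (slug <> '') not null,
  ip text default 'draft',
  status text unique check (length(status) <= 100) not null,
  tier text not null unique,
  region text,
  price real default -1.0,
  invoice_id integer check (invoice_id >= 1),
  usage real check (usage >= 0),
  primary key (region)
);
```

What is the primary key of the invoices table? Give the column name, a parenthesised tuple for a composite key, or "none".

region

region is declared PRIMARY KEY as a table-level PRIMARY KEY clause.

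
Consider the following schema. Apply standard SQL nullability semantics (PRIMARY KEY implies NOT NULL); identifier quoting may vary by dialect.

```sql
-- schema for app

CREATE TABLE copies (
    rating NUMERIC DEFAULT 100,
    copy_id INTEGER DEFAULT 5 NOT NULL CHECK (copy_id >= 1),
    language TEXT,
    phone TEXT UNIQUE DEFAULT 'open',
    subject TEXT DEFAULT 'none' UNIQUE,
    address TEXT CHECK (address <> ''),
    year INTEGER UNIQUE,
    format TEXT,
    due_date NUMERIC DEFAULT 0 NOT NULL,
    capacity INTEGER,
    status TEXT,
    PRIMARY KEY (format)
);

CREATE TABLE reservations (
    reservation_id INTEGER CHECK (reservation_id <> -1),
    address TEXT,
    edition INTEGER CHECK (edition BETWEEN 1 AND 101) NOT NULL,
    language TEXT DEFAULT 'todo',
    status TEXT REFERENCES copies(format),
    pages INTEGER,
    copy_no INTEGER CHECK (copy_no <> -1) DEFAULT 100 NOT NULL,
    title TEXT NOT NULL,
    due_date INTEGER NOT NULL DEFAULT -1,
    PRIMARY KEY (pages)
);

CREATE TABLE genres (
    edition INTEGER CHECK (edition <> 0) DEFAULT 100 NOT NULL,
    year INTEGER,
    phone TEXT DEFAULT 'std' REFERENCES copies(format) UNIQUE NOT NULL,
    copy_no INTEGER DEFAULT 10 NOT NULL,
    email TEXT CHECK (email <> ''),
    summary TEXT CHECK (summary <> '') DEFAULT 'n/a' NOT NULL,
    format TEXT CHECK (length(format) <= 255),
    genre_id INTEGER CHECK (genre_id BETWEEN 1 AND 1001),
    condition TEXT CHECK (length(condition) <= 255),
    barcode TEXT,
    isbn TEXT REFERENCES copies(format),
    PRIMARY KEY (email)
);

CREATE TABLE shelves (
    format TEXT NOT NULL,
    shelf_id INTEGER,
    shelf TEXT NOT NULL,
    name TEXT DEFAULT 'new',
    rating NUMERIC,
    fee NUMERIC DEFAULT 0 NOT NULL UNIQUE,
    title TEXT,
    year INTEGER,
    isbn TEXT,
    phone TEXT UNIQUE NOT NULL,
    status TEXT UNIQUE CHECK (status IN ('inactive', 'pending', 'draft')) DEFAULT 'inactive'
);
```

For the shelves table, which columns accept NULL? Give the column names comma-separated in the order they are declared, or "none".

shelf_id, name, rating, title, year, isbn, status

- format: declared NOT NULL → not nullable.
- shelf_id: no NOT NULL constraint applies → nullable.
- shelf: declared NOT NULL → not nullable.
- name: DEFAULT only fills an omitted column; an explicit NULL is still allowed → nullable.
- rating: no NOT NULL constraint applies → nullable.
- fee: declared NOT NULL → not nullable.
- title: no NOT NULL constraint applies → nullable.
- year: no NOT NULL constraint applies → nullable.
- isbn: no NOT NULL constraint applies → nullable.
- phone: declared NOT NULL → not nullable.
- status: CHECK does not forbid NULL (a CHECK constraint passes when its expression is NULL) → nullable.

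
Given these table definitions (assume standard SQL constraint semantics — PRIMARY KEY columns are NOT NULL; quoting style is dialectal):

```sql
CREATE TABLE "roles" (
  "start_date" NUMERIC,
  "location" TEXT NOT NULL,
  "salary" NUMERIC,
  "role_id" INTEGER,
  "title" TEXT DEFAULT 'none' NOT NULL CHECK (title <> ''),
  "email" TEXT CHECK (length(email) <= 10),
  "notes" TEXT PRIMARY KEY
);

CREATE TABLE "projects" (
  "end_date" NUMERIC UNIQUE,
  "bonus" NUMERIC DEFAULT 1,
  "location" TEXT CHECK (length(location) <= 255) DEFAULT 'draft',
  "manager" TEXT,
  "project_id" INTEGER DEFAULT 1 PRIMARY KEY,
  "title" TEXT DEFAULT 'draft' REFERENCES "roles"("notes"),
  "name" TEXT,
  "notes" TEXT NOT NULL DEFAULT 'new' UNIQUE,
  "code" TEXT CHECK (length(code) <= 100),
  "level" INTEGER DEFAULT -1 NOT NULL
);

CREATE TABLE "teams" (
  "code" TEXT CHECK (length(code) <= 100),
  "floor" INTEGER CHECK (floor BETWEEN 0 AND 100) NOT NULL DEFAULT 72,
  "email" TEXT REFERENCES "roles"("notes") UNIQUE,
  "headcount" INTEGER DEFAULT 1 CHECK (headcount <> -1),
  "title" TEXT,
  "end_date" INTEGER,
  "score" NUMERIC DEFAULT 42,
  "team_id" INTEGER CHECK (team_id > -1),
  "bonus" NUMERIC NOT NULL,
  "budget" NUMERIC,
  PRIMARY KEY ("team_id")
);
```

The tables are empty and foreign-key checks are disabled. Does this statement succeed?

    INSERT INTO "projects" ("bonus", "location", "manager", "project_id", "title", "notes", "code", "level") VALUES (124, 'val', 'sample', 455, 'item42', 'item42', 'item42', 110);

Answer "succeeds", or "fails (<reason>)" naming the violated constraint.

succeeds

NOT NULL columns: level is supplied; notes is supplied; project_id is supplied.
CHECK constraints: 'val' satisfies (length(location) <= 255); 'item42' satisfies (length(code) <= 100).
No constraint is violated.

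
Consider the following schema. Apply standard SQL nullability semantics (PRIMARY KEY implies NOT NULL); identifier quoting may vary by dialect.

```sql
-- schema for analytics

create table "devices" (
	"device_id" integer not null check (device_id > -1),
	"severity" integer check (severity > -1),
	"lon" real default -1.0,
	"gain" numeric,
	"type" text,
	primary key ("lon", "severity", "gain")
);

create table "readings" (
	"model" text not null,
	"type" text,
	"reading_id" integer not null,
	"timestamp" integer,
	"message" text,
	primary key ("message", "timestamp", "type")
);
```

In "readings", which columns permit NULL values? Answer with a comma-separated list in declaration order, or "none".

none

- model: declared NOT NULL → not nullable.
- type: part of the PRIMARY KEY, which implies NOT NULL → not nullable.
- reading_id: declared NOT NULL → not nullable.
- timestamp: part of the PRIMARY KEY, which implies NOT NULL → not nullable.
- message: part of the PRIMARY KEY, which implies NOT NULL → not nullable.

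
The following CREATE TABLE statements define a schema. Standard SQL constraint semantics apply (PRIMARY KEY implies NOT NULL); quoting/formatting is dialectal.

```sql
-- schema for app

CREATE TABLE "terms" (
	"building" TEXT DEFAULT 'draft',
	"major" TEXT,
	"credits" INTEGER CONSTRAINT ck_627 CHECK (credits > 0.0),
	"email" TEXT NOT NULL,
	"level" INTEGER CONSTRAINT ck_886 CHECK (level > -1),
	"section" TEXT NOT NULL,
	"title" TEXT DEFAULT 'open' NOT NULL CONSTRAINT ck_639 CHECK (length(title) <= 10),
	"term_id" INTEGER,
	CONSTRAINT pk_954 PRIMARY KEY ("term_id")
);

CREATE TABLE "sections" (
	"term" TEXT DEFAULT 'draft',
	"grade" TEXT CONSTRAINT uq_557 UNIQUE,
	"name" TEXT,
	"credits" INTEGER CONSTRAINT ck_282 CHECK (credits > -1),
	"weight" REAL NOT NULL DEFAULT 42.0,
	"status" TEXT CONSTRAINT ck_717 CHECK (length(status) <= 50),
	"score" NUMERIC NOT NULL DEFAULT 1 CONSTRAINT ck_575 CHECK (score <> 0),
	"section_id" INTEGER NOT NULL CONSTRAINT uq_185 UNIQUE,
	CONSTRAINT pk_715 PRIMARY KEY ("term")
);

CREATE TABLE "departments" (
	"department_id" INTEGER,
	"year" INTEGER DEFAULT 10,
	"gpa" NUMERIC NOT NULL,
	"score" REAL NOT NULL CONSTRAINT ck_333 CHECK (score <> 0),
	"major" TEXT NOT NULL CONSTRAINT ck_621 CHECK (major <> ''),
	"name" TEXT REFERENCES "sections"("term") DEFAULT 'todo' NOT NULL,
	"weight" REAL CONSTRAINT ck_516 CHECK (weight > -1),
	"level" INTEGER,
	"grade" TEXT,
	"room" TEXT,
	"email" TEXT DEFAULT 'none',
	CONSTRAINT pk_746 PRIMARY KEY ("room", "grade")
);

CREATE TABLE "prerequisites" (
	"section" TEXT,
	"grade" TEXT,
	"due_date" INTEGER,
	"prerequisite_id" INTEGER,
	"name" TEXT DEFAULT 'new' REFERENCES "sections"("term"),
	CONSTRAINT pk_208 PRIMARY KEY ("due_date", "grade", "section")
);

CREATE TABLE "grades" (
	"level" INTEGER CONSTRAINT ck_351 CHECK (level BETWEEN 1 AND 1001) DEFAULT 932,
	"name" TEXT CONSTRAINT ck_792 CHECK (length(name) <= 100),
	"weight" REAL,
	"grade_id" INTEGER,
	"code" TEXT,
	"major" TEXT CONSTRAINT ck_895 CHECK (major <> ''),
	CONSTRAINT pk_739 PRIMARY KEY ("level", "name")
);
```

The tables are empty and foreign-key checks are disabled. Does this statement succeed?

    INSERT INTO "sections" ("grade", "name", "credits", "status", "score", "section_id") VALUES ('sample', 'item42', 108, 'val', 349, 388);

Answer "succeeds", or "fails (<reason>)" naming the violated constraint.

succeeds

NOT NULL columns: score is supplied; section_id is supplied; term defaults to 'draft'; weight defaults to 42.0.
CHECK constraints: 108 satisfies (credits > -1); 'val' satisfies (length(status) <= 50); 349 satisfies (score <> 0).
No constraint is violated.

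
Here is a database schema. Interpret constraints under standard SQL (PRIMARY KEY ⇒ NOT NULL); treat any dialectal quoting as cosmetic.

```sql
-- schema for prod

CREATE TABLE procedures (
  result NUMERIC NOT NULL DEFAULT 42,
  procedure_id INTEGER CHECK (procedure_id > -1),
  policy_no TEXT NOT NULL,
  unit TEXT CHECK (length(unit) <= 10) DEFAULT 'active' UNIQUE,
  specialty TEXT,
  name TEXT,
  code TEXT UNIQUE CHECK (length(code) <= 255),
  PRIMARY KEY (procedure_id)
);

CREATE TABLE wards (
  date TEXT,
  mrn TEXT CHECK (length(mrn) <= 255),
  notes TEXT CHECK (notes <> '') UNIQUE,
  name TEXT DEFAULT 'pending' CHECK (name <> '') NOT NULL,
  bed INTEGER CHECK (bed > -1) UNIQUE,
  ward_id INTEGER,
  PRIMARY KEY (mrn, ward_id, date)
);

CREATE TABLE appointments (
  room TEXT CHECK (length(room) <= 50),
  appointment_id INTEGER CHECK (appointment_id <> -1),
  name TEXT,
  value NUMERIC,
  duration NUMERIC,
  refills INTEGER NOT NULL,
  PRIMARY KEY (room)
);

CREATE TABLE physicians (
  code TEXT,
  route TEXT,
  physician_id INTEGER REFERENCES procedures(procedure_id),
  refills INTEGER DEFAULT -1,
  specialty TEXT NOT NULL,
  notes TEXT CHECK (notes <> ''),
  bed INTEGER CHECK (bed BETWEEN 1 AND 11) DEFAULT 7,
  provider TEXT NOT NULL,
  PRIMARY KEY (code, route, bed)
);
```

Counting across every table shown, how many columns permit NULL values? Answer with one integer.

procedures: 4 nullable (unit, specialty, name, code — PK (procedure_id) and explicit NOT NULL columns excluded).
wards: 2 nullable (notes, bed — PK (mrn, ward_id, date) and explicit NOT NULL columns excluded).
appointments: 4 nullable (appointment_id, name, value, duration — PK (room) and explicit NOT NULL columns excluded).
physicians: 3 nullable (physician_id, refills, notes — PK (code, route, bed) and explicit NOT NULL columns excluded).
Total: 4 + 2 + 4 + 3 = 13.

13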